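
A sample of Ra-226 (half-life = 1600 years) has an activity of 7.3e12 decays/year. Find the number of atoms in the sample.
N = A/λ = 1.685e16 atoms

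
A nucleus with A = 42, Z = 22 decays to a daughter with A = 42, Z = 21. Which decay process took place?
ΔA = 0, ΔZ = -1 ⇒ beta-plus decay (β⁺) or electron capture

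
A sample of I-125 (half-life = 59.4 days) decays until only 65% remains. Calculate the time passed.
t = t½ × log₂(N₀/N) = 36.92 days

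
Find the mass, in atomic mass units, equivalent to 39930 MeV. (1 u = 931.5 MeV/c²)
m = E/c² = 42.87 u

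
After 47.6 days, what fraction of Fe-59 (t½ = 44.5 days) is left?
N/N₀ = (1/2)^(t/t½) = 0.4764 = 47.6%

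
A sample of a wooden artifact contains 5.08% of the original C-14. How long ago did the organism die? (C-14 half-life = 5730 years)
Age = t½ × log₂(1/ratio) = 24630 years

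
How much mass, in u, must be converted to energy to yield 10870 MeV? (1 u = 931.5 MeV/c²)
m = E/c² = 11.67 u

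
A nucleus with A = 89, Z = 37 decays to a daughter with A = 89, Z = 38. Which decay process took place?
ΔA = 0, ΔZ = +1 ⇒ beta-minus decay (β⁻)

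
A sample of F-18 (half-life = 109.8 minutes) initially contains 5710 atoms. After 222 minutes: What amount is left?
N = N₀(1/2)^(t/t½) = 1406 atoms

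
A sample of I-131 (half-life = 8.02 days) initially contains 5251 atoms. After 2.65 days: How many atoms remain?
N = N₀(1/2)^(t/t½) = 4176 atoms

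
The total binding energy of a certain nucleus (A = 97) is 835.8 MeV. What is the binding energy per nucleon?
B.E./A = 835.8/97 = 8.616 MeV/nucleon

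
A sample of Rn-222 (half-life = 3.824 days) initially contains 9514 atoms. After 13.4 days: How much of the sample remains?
N = N₀(1/2)^(t/t½) = 838.5 atoms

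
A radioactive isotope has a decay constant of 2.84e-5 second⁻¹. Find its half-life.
t½ = ln(2)/λ = 24410 seconds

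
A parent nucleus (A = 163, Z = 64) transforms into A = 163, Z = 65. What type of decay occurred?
ΔA = 0, ΔZ = +1 ⇒ beta-minus decay (β⁻)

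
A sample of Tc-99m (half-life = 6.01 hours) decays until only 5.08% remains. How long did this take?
t = t½ × log₂(N₀/N) = 25.84 hours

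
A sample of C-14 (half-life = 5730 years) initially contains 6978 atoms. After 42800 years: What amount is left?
N = N₀(1/2)^(t/t½) = 39.37 atoms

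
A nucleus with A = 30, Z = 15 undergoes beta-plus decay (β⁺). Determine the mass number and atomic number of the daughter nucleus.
Daughter: A = 30, Z = 14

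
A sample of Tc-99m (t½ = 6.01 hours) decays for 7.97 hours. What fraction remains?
N/N₀ = (1/2)^(t/t½) = 0.3988 = 39.9%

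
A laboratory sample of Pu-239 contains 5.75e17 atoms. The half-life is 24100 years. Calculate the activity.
A = λN = 1.654e13 decays/year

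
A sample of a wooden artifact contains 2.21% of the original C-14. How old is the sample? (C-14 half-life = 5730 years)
Age = t½ × log₂(1/ratio) = 31510 years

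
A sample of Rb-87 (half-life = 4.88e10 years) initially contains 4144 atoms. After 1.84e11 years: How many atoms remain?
N = N₀(1/2)^(t/t½) = 303.7 atoms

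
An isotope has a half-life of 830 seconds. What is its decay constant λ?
λ = ln(2)/t½ = 8.351e-4 second⁻¹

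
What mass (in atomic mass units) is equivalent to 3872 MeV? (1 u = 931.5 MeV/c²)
m = E/c² = 4.157 u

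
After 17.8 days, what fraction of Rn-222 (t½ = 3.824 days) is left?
N/N₀ = (1/2)^(t/t½) = 0.0397 = 3.97%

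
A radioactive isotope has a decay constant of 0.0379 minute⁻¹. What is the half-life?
t½ = ln(2)/λ = 18.29 minutes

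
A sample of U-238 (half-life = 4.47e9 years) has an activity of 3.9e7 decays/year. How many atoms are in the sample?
N = A/λ = 2.515e17 atoms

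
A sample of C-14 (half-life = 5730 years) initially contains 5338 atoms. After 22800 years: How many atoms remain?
N = N₀(1/2)^(t/t½) = 338.5 atoms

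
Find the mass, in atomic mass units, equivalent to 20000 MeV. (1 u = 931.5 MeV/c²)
m = E/c² = 21.47 u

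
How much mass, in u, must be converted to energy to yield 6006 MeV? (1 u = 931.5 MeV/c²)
m = E/c² = 6.448 u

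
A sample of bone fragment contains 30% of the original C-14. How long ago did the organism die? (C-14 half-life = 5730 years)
Age = t½ × log₂(1/ratio) = 9953 years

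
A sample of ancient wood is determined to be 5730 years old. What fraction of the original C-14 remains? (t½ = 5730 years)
N/N₀ = (1/2)^(t/t½) = 0.5 = 50%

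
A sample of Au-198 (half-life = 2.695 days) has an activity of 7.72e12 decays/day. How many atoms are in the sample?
N = A/λ = 3.002e13 atoms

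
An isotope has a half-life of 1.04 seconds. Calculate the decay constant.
λ = ln(2)/t½ = 0.6665 second⁻¹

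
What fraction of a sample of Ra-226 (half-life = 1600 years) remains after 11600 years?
N/N₀ = (1/2)^(t/t½) = 0.00657 = 0.657%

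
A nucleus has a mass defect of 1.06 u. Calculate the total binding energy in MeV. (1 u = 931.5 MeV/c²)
B.E. = Δm × 931.5 = 987.4 MeV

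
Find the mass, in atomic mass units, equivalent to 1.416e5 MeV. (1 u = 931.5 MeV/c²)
m = E/c² = 152 u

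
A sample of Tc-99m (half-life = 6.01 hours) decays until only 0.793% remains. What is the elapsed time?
t = t½ × log₂(N₀/N) = 41.94 hours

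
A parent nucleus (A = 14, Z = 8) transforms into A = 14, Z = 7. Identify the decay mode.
ΔA = 0, ΔZ = -1 ⇒ beta-plus decay (β⁺) or electron capture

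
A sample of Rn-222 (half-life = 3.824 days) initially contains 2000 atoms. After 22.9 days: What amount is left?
N = N₀(1/2)^(t/t½) = 31.5 atoms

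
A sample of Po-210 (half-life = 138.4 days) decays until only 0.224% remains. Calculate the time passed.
t = t½ × log₂(N₀/N) = 1218 days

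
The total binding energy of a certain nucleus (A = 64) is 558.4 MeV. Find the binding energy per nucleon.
B.E./A = 558.4/64 = 8.725 MeV/nucleon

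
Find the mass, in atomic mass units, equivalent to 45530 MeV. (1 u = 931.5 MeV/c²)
m = E/c² = 48.88 u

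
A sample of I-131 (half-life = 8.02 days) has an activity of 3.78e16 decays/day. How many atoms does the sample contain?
N = A/λ = 4.374e17 atoms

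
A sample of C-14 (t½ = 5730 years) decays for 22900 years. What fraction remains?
N/N₀ = (1/2)^(t/t½) = 0.06265 = 6.27%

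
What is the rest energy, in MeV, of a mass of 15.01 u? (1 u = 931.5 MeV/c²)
E = mc² = 13980 MeV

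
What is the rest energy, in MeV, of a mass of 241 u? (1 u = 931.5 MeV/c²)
E = mc² = 2.245e5 MeV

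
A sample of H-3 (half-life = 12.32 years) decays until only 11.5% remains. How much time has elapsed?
t = t½ × log₂(N₀/N) = 38.44 years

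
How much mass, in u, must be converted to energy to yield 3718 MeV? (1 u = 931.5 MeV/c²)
m = E/c² = 3.991 u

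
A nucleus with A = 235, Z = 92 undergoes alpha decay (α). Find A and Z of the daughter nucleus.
Daughter: A = 231, Z = 90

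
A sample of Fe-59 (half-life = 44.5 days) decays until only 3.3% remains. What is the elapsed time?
t = t½ × log₂(N₀/N) = 219 days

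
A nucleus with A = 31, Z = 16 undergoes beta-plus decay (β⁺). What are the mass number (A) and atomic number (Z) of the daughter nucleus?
Daughter: A = 31, Z = 15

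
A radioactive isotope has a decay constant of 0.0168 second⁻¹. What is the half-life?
t½ = ln(2)/λ = 41.26 seconds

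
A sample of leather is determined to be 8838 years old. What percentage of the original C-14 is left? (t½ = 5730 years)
N/N₀ = (1/2)^(t/t½) = 0.3433 = 34.3%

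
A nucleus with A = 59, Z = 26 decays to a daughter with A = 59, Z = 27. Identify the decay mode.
ΔA = 0, ΔZ = +1 ⇒ beta-minus decay (β⁻)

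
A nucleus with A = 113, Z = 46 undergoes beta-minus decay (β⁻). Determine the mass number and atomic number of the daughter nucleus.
Daughter: A = 113, Z = 47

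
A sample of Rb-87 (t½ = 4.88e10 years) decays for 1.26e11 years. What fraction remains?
N/N₀ = (1/2)^(t/t½) = 0.167 = 16.7%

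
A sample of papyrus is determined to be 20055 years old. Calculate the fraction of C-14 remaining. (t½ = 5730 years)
N/N₀ = (1/2)^(t/t½) = 0.08839 = 8.84%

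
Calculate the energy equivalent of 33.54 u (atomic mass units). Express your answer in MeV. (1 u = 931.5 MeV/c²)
E = mc² = 31240 MeV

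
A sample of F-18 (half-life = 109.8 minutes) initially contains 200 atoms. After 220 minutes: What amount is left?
N = N₀(1/2)^(t/t½) = 49.87 atoms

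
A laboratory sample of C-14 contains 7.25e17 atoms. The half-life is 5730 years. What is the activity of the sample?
A = λN = 8.77e13 decays/year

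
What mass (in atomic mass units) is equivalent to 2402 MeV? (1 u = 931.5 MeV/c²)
m = E/c² = 2.579 u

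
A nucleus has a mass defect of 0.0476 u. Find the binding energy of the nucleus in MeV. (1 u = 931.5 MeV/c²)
B.E. = Δm × 931.5 = 44.34 MeV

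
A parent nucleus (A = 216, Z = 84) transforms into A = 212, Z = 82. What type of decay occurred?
ΔA = -4, ΔZ = -2 ⇒ alpha decay (α)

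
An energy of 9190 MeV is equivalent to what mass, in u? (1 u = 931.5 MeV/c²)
m = E/c² = 9.866 u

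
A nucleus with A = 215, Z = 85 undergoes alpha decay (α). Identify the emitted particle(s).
α particle = ⁴₂He (2 protons + 2 neutrons)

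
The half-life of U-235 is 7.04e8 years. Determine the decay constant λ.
λ = ln(2)/t½ = 9.846e-10 year⁻¹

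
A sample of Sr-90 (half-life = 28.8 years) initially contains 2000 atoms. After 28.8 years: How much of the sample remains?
N = N₀(1/2)^(t/t½) = 1000 atoms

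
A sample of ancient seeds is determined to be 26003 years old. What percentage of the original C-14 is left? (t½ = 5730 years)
N/N₀ = (1/2)^(t/t½) = 0.04304 = 4.3%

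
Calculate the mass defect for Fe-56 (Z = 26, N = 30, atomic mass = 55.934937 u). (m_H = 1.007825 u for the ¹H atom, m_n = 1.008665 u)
Δm = Z·m_H + N·m_n − M = 0.5285 u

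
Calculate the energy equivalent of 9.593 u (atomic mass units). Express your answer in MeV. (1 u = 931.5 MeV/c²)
E = mc² = 8936 MeV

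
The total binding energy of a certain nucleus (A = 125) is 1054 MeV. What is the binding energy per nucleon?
B.E./A = 1054/125 = 8.432 MeV/nucleon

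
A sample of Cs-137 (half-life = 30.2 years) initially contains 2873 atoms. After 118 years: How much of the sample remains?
N = N₀(1/2)^(t/t½) = 191.5 atoms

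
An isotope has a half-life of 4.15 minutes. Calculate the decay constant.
λ = ln(2)/t½ = 0.167 minute⁻¹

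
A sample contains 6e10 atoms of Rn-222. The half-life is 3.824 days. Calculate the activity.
A = λN = 1.088e10 decays/day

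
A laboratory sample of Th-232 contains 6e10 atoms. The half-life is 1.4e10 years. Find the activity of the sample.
A = λN = 2.971 decays/year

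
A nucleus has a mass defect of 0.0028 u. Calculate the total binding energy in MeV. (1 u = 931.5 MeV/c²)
B.E. = Δm × 931.5 = 2.608 MeV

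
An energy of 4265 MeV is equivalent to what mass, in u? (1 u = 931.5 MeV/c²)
m = E/c² = 4.579 u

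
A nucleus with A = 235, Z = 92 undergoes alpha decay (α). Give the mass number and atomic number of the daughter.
Daughter: A = 231, Z = 90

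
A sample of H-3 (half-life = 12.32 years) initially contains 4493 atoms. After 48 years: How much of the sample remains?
N = N₀(1/2)^(t/t½) = 301.8 atoms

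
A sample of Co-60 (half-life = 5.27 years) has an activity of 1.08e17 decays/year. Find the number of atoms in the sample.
N = A/λ = 8.211e17 atoms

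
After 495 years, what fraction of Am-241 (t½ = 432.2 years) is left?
N/N₀ = (1/2)^(t/t½) = 0.4521 = 45.2%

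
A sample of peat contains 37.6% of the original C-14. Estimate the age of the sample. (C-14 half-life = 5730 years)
Age = t½ × log₂(1/ratio) = 8086 years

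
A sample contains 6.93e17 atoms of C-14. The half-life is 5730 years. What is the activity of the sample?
A = λN = 8.383e13 decays/year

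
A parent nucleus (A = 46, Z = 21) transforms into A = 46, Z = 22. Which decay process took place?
ΔA = 0, ΔZ = +1 ⇒ beta-minus decay (β⁻)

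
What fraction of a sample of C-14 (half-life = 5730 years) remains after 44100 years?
N/N₀ = (1/2)^(t/t½) = 0.004821 = 0.482%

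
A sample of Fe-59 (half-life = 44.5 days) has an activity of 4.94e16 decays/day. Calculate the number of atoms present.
N = A/λ = 3.171e18 atoms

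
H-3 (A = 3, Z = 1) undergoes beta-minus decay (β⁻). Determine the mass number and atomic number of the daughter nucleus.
Daughter: A = 3, Z = 2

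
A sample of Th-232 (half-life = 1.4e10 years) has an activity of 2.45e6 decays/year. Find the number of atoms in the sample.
N = A/λ = 4.948e16 atoms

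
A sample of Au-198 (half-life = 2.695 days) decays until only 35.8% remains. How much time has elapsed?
t = t½ × log₂(N₀/N) = 3.994 days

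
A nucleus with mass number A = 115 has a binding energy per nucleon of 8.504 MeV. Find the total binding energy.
B.E. = 8.504 × 115 = 978 MeV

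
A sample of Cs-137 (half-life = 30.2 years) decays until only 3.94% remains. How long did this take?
t = t½ × log₂(N₀/N) = 140.9 years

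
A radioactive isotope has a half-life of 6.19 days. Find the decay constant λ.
λ = ln(2)/t½ = 0.112 day⁻¹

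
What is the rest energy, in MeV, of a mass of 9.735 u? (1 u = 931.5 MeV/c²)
E = mc² = 9068 MeV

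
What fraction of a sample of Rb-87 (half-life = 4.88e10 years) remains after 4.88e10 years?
N/N₀ = (1/2)^(t/t½) = 0.5 = 50%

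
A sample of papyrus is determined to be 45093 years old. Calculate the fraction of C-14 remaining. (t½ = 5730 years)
N/N₀ = (1/2)^(t/t½) = 0.004276 = 0.428%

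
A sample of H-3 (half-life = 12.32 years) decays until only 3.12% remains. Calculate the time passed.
t = t½ × log₂(N₀/N) = 61.63 years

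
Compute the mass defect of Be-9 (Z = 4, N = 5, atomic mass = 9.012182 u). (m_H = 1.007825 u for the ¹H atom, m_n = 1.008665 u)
Δm = Z·m_H + N·m_n − M = 0.06244 u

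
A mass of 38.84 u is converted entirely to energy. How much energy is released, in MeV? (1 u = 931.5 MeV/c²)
E = mc² = 36180 MeV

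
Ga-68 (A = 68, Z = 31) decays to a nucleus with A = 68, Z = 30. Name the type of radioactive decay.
ΔA = 0, ΔZ = -1 ⇒ beta-plus decay (β⁺) or electron capture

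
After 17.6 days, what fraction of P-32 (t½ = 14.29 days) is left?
N/N₀ = (1/2)^(t/t½) = 0.4258 = 42.6%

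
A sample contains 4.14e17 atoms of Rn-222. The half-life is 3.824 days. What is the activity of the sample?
A = λN = 7.504e16 decays/day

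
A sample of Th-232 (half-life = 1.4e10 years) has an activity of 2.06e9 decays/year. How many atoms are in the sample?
N = A/λ = 4.161e19 atoms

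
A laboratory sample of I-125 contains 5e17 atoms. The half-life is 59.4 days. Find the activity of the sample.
A = λN = 5.835e15 decays/day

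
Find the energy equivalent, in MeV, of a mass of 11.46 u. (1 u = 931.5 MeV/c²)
E = mc² = 10670 MeV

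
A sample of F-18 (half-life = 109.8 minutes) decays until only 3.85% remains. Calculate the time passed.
t = t½ × log₂(N₀/N) = 515.9 minutes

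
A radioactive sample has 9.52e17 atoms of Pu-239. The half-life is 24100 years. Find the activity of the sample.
A = λN = 2.738e13 decays/year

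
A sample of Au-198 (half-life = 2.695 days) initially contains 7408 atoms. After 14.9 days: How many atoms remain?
N = N₀(1/2)^(t/t½) = 160.5 atoms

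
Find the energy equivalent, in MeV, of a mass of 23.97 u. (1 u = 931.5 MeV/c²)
E = mc² = 22330 MeV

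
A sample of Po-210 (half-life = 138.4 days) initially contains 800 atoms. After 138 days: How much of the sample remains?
N = N₀(1/2)^(t/t½) = 400.8 atoms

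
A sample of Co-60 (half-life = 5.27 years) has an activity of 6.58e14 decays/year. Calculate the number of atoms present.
N = A/λ = 5.003e15 atoms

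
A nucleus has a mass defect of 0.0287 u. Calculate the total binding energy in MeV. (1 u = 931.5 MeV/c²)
B.E. = Δm × 931.5 = 26.73 MeV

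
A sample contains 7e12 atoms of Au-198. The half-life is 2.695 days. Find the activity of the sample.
A = λN = 1.8e12 decays/day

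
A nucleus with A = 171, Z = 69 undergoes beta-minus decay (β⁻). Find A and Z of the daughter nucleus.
Daughter: A = 171, Z = 70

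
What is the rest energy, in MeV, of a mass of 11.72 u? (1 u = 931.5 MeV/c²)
E = mc² = 10920 MeV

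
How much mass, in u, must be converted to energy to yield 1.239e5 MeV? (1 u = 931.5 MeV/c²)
m = E/c² = 133 u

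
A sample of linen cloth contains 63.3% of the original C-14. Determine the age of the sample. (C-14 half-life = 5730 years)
Age = t½ × log₂(1/ratio) = 3780 years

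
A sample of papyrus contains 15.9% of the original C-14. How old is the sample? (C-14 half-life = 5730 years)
Age = t½ × log₂(1/ratio) = 15200 years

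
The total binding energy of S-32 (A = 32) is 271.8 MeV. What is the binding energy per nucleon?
B.E./A = 271.8/32 = 8.494 MeV/nucleon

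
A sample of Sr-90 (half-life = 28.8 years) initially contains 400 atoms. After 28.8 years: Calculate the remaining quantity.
N = N₀(1/2)^(t/t½) = 200 atoms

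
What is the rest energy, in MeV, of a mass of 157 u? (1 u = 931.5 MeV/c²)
E = mc² = 1.462e5 MeV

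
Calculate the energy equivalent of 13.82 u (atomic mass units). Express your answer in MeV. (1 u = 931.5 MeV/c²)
E = mc² = 12870 MeV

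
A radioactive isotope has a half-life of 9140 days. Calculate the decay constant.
λ = ln(2)/t½ = 7.584e-5 day⁻¹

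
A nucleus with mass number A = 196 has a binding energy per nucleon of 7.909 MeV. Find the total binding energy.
B.E. = 7.909 × 196 = 1550 MeV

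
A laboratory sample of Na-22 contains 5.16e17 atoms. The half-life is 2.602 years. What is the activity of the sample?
A = λN = 1.375e17 decays/year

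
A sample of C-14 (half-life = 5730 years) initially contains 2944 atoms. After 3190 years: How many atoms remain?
N = N₀(1/2)^(t/t½) = 2001 atoms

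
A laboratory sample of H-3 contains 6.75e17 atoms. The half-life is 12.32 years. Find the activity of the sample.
A = λN = 3.798e16 decays/year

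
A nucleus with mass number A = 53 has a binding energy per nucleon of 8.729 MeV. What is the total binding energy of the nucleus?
B.E. = 8.729 × 53 = 462.6 MeV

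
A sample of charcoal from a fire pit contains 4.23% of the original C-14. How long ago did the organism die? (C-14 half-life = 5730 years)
Age = t½ × log₂(1/ratio) = 26150 years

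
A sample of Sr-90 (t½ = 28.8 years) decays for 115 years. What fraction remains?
N/N₀ = (1/2)^(t/t½) = 0.0628 = 6.28%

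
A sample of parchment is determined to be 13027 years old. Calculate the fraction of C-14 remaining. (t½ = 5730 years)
N/N₀ = (1/2)^(t/t½) = 0.2068 = 20.7%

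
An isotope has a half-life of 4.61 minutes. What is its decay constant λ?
λ = ln(2)/t½ = 0.1504 minute⁻¹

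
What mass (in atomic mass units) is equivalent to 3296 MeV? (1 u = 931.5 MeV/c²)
m = E/c² = 3.538 u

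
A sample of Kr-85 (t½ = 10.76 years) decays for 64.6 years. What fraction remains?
N/N₀ = (1/2)^(t/t½) = 0.01558 = 1.56%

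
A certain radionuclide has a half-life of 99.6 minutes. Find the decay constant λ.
λ = ln(2)/t½ = 0.006959 minute⁻¹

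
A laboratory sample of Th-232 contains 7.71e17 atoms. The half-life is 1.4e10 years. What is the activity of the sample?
A = λN = 3.817e7 decays/year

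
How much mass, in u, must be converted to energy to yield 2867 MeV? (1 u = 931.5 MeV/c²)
m = E/c² = 3.078 u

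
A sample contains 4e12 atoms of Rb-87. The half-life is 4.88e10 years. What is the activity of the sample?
A = λN = 56.82 decays/year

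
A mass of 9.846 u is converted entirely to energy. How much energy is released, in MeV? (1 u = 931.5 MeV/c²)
E = mc² = 9172 MeV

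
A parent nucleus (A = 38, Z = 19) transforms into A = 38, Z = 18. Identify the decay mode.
ΔA = 0, ΔZ = -1 ⇒ beta-plus decay (β⁺) or electron capture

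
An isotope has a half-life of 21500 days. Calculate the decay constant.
λ = ln(2)/t½ = 3.224e-5 day⁻¹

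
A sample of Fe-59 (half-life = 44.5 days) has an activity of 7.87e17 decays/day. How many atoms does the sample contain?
N = A/λ = 5.053e19 atoms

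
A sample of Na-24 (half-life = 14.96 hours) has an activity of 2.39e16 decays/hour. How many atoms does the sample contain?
N = A/λ = 5.158e17 atoms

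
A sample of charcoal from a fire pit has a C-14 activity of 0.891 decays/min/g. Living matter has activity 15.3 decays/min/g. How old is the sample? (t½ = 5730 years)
Age = t½ × log₂(A₀/A) = 23500 years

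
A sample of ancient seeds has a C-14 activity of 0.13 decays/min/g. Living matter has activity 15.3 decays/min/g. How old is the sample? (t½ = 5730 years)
Age = t½ × log₂(A₀/A) = 39420 years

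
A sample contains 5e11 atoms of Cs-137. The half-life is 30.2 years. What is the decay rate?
A = λN = 1.148e10 decays/year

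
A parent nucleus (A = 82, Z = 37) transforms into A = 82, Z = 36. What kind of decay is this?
ΔA = 0, ΔZ = -1 ⇒ beta-plus decay (β⁺) or electron capture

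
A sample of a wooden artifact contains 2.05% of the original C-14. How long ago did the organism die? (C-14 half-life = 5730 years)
Age = t½ × log₂(1/ratio) = 32140 years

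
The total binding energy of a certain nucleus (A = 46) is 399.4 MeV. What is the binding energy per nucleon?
B.E./A = 399.4/46 = 8.683 MeV/nucleon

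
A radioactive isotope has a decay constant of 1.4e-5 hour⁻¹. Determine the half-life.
t½ = ln(2)/λ = 49510 hours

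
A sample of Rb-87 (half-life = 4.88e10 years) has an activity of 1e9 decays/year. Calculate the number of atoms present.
N = A/λ = 7.04e19 atoms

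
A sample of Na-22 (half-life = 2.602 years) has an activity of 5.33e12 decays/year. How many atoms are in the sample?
N = A/λ = 2.001e13 atoms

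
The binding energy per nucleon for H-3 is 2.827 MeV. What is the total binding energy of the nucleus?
B.E. = 2.827 × 3 = 8.481 MeV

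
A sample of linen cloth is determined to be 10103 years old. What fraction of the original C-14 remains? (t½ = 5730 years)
N/N₀ = (1/2)^(t/t½) = 0.2946 = 29.5%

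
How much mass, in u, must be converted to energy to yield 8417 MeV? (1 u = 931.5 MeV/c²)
m = E/c² = 9.036 u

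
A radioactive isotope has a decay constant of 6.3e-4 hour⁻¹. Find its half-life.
t½ = ln(2)/λ = 1100 hours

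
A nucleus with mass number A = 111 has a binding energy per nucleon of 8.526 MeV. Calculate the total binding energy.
B.E. = 8.526 × 111 = 946.4 MeV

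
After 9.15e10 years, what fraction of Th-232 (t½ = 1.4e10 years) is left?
N/N₀ = (1/2)^(t/t½) = 0.01078 = 1.08%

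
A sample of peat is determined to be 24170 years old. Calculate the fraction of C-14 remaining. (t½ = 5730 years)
N/N₀ = (1/2)^(t/t½) = 0.05373 = 5.37%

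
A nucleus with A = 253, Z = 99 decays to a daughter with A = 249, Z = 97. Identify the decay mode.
ΔA = -4, ΔZ = -2 ⇒ alpha decay (α)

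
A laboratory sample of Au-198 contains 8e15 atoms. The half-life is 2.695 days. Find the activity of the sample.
A = λN = 2.058e15 decays/day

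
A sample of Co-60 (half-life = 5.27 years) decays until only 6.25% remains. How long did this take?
t = t½ × log₂(N₀/N) = 21.08 years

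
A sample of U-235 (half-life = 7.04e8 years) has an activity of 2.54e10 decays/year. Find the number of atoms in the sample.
N = A/λ = 2.58e19 atoms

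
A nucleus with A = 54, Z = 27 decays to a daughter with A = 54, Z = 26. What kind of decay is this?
ΔA = 0, ΔZ = -1 ⇒ beta-plus decay (β⁺) or electron capture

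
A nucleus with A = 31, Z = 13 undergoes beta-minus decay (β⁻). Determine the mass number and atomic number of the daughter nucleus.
Daughter: A = 31, Z = 14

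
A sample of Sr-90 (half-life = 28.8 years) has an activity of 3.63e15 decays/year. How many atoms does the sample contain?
N = A/λ = 1.508e17 atoms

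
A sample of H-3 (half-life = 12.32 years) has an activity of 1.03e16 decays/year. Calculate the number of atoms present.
N = A/λ = 1.831e17 atoms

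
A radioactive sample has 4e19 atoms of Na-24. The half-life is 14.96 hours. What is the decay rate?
A = λN = 1.853e18 decays/hour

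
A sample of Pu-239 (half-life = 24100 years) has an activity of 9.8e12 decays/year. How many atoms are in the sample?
N = A/λ = 3.407e17 atoms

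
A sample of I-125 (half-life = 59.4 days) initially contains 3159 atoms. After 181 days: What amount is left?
N = N₀(1/2)^(t/t½) = 382.2 atoms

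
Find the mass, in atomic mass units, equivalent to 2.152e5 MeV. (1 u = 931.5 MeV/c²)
m = E/c² = 231 u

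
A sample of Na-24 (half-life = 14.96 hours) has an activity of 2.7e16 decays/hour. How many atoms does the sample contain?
N = A/λ = 5.827e17 atoms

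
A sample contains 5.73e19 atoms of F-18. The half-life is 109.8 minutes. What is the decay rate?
A = λN = 3.617e17 decays/minute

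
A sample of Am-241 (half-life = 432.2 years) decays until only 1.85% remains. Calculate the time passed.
t = t½ × log₂(N₀/N) = 2488 years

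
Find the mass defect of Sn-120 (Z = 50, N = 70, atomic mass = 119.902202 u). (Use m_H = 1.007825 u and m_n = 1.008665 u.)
Δm = Z·m_H + N·m_n − M = 1.096 u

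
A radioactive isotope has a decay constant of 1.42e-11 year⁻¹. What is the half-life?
t½ = ln(2)/λ = 4.881e10 years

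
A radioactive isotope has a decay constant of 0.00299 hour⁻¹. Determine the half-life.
t½ = ln(2)/λ = 231.8 hours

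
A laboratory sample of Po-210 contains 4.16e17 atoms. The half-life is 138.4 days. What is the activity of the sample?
A = λN = 2.083e15 decays/day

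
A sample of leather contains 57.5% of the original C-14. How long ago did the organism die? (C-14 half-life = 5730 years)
Age = t½ × log₂(1/ratio) = 4575 years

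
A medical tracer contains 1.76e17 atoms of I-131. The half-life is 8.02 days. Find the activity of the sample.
A = λN = 1.521e16 decays/day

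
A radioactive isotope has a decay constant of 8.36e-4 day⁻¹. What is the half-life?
t½ = ln(2)/λ = 829.1 days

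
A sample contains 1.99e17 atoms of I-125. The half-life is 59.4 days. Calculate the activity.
A = λN = 2.322e15 decays/day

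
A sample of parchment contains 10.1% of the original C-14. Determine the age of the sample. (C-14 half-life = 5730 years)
Age = t½ × log₂(1/ratio) = 18950 years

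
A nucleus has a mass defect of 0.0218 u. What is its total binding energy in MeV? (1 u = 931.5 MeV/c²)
B.E. = Δm × 931.5 = 20.31 MeV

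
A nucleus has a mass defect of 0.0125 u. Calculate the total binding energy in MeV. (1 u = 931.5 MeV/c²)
B.E. = Δm × 931.5 = 11.64 MeV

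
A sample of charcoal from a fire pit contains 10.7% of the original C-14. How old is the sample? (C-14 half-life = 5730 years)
Age = t½ × log₂(1/ratio) = 18480 years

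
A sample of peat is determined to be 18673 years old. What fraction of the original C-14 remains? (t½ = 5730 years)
N/N₀ = (1/2)^(t/t½) = 0.1045 = 10.4%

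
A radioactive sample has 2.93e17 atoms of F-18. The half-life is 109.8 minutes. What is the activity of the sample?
A = λN = 1.85e15 decays/minute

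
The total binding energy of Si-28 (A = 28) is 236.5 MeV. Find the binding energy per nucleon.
B.E./A = 236.5/28 = 8.446 MeV/nucleon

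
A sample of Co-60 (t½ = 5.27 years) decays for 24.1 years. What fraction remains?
N/N₀ = (1/2)^(t/t½) = 0.04201 = 4.2%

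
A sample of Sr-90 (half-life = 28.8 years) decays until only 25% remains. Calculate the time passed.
t = t½ × log₂(N₀/N) = 57.6 years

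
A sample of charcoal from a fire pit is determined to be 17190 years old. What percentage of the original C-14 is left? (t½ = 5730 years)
N/N₀ = (1/2)^(t/t½) = 0.125 = 12.5%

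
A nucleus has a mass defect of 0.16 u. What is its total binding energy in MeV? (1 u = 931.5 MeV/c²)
B.E. = Δm × 931.5 = 149 MeV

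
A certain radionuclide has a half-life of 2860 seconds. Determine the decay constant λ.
λ = ln(2)/t½ = 2.424e-4 second⁻¹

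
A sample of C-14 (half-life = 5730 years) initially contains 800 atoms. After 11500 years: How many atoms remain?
N = N₀(1/2)^(t/t½) = 199 atoms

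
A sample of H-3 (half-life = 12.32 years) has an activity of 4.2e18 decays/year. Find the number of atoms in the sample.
N = A/λ = 7.465e19 atoms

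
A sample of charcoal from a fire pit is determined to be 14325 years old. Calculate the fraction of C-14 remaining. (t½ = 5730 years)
N/N₀ = (1/2)^(t/t½) = 0.1768 = 17.7%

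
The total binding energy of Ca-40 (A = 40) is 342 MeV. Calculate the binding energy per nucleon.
B.E./A = 342/40 = 8.55 MeV/nucleon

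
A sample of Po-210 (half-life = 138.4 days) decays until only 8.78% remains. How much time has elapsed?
t = t½ × log₂(N₀/N) = 485.7 days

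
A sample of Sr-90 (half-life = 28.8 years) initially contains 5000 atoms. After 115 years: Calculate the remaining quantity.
N = N₀(1/2)^(t/t½) = 314 atoms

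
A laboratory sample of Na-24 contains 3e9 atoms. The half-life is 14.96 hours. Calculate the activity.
A = λN = 1.39e8 decays/hour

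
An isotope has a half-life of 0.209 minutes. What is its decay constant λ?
λ = ln(2)/t½ = 3.316 minute⁻¹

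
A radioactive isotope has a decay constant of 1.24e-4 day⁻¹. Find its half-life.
t½ = ln(2)/λ = 5590 days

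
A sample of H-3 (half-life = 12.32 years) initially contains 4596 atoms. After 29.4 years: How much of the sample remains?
N = N₀(1/2)^(t/t½) = 879 atoms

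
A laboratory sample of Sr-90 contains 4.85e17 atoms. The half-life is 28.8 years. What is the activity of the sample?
A = λN = 1.167e16 decays/year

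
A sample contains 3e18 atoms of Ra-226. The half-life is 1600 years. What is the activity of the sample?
A = λN = 1.3e15 decays/year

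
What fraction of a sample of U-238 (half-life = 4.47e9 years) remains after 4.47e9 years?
N/N₀ = (1/2)^(t/t½) = 0.5 = 50%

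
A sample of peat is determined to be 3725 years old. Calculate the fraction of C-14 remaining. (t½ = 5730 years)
N/N₀ = (1/2)^(t/t½) = 0.6372 = 63.7%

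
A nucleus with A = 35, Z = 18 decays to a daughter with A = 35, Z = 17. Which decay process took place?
ΔA = 0, ΔZ = -1 ⇒ beta-plus decay (β⁺) or electron capture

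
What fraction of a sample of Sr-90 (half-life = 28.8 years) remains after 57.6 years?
N/N₀ = (1/2)^(t/t½) = 0.25 = 25%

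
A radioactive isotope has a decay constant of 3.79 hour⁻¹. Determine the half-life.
t½ = ln(2)/λ = 0.1829 hours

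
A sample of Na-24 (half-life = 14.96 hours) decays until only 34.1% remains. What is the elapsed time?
t = t½ × log₂(N₀/N) = 23.22 hours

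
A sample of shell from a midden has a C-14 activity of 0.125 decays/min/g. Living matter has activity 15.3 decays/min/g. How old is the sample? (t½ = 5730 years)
Age = t½ × log₂(A₀/A) = 39740 years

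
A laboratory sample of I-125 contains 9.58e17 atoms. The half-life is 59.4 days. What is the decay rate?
A = λN = 1.118e16 decays/day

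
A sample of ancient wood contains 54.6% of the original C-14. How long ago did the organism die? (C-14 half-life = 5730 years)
Age = t½ × log₂(1/ratio) = 5002 years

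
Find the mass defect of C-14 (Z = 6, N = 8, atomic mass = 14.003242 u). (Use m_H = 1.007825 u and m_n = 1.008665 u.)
Δm = Z·m_H + N·m_n − M = 0.113 u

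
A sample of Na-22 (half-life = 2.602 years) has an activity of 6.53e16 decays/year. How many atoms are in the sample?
N = A/λ = 2.451e17 atoms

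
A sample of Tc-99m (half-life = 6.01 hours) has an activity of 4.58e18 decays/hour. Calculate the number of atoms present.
N = A/λ = 3.971e19 atoms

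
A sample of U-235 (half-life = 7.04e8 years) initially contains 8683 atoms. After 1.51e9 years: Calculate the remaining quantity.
N = N₀(1/2)^(t/t½) = 1963 atoms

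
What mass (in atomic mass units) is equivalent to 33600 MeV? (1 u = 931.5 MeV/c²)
m = E/c² = 36.07 u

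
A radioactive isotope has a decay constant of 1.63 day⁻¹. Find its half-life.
t½ = ln(2)/λ = 0.4252 days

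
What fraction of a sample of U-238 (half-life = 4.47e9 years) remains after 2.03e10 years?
N/N₀ = (1/2)^(t/t½) = 0.04294 = 4.29%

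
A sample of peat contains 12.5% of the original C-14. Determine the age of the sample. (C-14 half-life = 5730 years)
Age = t½ × log₂(1/ratio) = 17190 years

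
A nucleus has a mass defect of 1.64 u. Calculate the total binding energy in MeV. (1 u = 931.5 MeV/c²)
B.E. = Δm × 931.5 = 1528 MeV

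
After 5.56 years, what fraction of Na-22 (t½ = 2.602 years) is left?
N/N₀ = (1/2)^(t/t½) = 0.2274 = 22.7%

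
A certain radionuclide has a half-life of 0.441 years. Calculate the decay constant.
λ = ln(2)/t½ = 1.572 year⁻¹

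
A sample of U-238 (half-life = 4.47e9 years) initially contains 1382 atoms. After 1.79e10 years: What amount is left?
N = N₀(1/2)^(t/t½) = 86.11 atoms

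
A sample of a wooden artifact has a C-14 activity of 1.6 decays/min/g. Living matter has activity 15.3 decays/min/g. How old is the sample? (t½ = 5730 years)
Age = t½ × log₂(A₀/A) = 18660 years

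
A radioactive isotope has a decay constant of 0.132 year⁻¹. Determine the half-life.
t½ = ln(2)/λ = 5.251 years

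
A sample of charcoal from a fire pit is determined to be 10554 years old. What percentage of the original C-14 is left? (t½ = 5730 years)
N/N₀ = (1/2)^(t/t½) = 0.279 = 27.9%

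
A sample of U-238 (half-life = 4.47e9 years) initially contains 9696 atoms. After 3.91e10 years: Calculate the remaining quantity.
N = N₀(1/2)^(t/t½) = 22.56 atoms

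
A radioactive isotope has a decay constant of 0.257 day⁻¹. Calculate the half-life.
t½ = ln(2)/λ = 2.697 days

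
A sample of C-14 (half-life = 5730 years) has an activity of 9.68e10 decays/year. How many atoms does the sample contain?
N = A/λ = 8.002e14 atoms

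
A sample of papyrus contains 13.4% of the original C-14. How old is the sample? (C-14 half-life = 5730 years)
Age = t½ × log₂(1/ratio) = 16620 years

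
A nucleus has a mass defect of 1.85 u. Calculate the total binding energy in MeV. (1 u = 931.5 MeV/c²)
B.E. = Δm × 931.5 = 1723 MeV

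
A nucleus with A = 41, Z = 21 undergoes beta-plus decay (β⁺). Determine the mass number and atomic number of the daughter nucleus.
Daughter: A = 41, Z = 20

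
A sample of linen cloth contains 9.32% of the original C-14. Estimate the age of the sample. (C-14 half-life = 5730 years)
Age = t½ × log₂(1/ratio) = 19620 years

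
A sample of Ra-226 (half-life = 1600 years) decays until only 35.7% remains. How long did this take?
t = t½ × log₂(N₀/N) = 2378 years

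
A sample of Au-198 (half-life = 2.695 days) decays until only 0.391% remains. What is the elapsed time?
t = t½ × log₂(N₀/N) = 21.56 days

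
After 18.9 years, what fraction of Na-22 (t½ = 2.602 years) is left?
N/N₀ = (1/2)^(t/t½) = 0.006508 = 0.651%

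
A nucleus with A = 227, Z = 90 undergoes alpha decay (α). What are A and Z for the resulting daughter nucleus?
Daughter: A = 223, Z = 88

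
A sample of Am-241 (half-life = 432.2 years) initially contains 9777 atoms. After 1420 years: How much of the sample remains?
N = N₀(1/2)^(t/t½) = 1003 atoms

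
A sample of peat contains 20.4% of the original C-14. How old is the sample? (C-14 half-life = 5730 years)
Age = t½ × log₂(1/ratio) = 13140 years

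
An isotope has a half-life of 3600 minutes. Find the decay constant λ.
λ = ln(2)/t½ = 1.925e-4 minute⁻¹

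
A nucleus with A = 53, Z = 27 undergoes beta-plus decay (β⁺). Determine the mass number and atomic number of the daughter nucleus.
Daughter: A = 53, Z = 26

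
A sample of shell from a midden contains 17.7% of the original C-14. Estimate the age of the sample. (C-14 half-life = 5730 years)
Age = t½ × log₂(1/ratio) = 14310 years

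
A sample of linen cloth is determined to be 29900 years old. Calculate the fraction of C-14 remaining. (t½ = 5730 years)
N/N₀ = (1/2)^(t/t½) = 0.02686 = 2.69%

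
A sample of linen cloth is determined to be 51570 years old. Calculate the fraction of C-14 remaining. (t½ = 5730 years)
N/N₀ = (1/2)^(t/t½) = 0.001953 = 0.195%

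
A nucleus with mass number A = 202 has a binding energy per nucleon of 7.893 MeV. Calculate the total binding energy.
B.E. = 7.893 × 202 = 1594 MeV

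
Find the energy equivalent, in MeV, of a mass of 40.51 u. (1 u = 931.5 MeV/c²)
E = mc² = 37740 MeV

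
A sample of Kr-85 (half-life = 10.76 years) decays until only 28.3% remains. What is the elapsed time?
t = t½ × log₂(N₀/N) = 19.6 years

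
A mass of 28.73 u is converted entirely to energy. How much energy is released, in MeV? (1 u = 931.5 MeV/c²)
E = mc² = 26760 MeV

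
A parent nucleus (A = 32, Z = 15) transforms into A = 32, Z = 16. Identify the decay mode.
ΔA = 0, ΔZ = +1 ⇒ beta-minus decay (β⁻)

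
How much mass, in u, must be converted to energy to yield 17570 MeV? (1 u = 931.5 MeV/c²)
m = E/c² = 18.86 u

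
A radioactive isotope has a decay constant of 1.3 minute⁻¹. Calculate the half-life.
t½ = ln(2)/λ = 0.5332 minutes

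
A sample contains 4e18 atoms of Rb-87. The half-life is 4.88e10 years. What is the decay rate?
A = λN = 5.682e7 decays/year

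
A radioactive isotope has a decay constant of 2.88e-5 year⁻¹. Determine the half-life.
t½ = ln(2)/λ = 24070 years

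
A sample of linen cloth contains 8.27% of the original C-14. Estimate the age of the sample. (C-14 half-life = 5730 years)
Age = t½ × log₂(1/ratio) = 20600 years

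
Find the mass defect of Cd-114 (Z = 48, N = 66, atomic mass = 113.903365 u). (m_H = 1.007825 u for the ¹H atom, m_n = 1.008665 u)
Δm = Z·m_H + N·m_n − M = 1.044 u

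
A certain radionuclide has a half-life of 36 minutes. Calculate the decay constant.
λ = ln(2)/t½ = 0.01925 minute⁻¹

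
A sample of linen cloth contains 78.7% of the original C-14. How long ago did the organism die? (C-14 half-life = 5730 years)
Age = t½ × log₂(1/ratio) = 1980 years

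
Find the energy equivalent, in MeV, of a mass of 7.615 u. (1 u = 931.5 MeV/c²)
E = mc² = 7093 MeV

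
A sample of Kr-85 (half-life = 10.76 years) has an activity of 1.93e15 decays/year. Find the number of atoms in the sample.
N = A/λ = 2.996e16 atoms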